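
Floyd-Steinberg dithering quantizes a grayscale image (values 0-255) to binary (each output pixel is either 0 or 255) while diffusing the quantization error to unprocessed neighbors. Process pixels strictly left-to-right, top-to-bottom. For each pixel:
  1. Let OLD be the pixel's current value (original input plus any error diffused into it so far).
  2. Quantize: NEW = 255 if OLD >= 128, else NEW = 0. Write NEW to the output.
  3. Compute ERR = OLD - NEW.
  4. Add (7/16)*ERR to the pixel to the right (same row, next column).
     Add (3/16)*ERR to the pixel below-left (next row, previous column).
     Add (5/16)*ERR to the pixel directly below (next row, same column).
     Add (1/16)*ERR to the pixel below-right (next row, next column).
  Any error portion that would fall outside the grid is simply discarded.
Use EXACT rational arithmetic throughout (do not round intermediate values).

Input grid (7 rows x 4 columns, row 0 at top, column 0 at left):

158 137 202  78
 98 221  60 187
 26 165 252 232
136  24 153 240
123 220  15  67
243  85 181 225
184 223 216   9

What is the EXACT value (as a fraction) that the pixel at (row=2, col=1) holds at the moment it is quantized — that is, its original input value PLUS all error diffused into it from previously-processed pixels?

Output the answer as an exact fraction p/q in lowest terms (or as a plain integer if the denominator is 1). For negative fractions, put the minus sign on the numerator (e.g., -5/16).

Answer: 230049893/1048576

Derivation:
(0,0): OLD=158 → NEW=255, ERR=-97
(0,1): OLD=1513/16 → NEW=0, ERR=1513/16
(0,2): OLD=62303/256 → NEW=255, ERR=-2977/256
(0,3): OLD=298649/4096 → NEW=0, ERR=298649/4096
(1,0): OLD=21867/256 → NEW=0, ERR=21867/256
(1,1): OLD=572781/2048 → NEW=255, ERR=50541/2048
(1,2): OLD=5684849/65536 → NEW=0, ERR=5684849/65536
(1,3): OLD=259007463/1048576 → NEW=255, ERR=-8379417/1048576
(2,0): OLD=1878271/32768 → NEW=0, ERR=1878271/32768
(2,1): OLD=230049893/1048576 → NEW=255, ERR=-37336987/1048576
Target (2,1): original=165, with diffused error = 230049893/1048576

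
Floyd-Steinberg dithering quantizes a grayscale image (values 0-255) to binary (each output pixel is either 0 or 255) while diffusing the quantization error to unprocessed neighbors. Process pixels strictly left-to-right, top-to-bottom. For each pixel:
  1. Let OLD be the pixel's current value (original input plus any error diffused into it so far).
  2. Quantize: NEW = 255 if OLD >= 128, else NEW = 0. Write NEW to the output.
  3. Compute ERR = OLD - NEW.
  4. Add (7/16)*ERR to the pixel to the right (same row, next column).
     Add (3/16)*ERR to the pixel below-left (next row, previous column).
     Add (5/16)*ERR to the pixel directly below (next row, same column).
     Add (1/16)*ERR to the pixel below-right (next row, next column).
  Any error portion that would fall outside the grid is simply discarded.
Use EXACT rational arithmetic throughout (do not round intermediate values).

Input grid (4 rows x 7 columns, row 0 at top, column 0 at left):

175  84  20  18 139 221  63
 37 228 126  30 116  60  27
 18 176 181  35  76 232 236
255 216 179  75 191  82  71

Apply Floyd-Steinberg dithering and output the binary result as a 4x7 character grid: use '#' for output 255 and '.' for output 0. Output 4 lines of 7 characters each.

(0,0): OLD=175 → NEW=255, ERR=-80
(0,1): OLD=49 → NEW=0, ERR=49
(0,2): OLD=663/16 → NEW=0, ERR=663/16
(0,3): OLD=9249/256 → NEW=0, ERR=9249/256
(0,4): OLD=634087/4096 → NEW=255, ERR=-410393/4096
(0,5): OLD=11610705/65536 → NEW=255, ERR=-5100975/65536
(0,6): OLD=30353463/1048576 → NEW=0, ERR=30353463/1048576
(1,0): OLD=339/16 → NEW=0, ERR=339/16
(1,1): OLD=32685/128 → NEW=255, ERR=45/128
(1,2): OLD=610057/4096 → NEW=255, ERR=-434423/4096
(1,3): OLD=-349103/16384 → NEW=0, ERR=-349103/16384
(1,4): OLD=66093311/1048576 → NEW=0, ERR=66093311/1048576
(1,5): OLD=523603959/8388608 → NEW=0, ERR=523603959/8388608
(1,6): OLD=7850320089/134217728 → NEW=0, ERR=7850320089/134217728
(2,0): OLD=50559/2048 → NEW=0, ERR=50559/2048
(2,1): OLD=11032877/65536 → NEW=255, ERR=-5678803/65536
(2,2): OLD=111120599/1048576 → NEW=0, ERR=111120599/1048576
(2,3): OLD=670200719/8388608 → NEW=0, ERR=670200719/8388608
(2,4): OLD=9463877971/67108864 → NEW=255, ERR=-7648882349/67108864
(2,5): OLD=465031074245/2147483648 → NEW=255, ERR=-82577255995/2147483648
(2,6): OLD=8292925683507/34359738368 → NEW=255, ERR=-468807600333/34359738368
(3,0): OLD=258439911/1048576 → NEW=255, ERR=-8946969/1048576
(3,1): OLD=1733096819/8388608 → NEW=255, ERR=-405998221/8388608
(3,2): OLD=13455762549/67108864 → NEW=255, ERR=-3656997771/67108864
(3,3): OLD=16476188113/268435456 → NEW=0, ERR=16476188113/268435456
(3,4): OLD=6185395002855/34359738368 → NEW=255, ERR=-2576338280985/34359738368
(3,5): OLD=7558388864317/274877906944 → NEW=0, ERR=7558388864317/274877906944
(3,6): OLD=335847831557923/4398046511104 → NEW=0, ERR=335847831557923/4398046511104
Row 0: #...##.
Row 1: .##....
Row 2: .#..###
Row 3: ###.#..

Answer: #...##.
.##....
.#..###
###.#..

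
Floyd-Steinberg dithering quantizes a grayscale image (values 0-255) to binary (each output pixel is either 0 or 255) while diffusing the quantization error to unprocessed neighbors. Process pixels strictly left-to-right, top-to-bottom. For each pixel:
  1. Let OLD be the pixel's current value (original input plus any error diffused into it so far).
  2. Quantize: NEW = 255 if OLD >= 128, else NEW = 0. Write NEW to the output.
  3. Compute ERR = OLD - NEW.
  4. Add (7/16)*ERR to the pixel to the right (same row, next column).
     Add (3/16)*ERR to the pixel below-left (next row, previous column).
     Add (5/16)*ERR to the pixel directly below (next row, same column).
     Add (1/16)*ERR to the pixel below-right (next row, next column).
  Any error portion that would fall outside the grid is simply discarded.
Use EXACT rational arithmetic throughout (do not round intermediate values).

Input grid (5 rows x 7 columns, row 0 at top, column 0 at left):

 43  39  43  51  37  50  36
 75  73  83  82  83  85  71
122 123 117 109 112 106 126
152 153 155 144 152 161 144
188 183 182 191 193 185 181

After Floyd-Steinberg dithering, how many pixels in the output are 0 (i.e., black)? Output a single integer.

Answer: 18

Derivation:
(0,0): OLD=43 → NEW=0, ERR=43
(0,1): OLD=925/16 → NEW=0, ERR=925/16
(0,2): OLD=17483/256 → NEW=0, ERR=17483/256
(0,3): OLD=331277/4096 → NEW=0, ERR=331277/4096
(0,4): OLD=4743771/65536 → NEW=0, ERR=4743771/65536
(0,5): OLD=85635197/1048576 → NEW=0, ERR=85635197/1048576
(0,6): OLD=1203426155/16777216 → NEW=0, ERR=1203426155/16777216
(1,0): OLD=25415/256 → NEW=0, ERR=25415/256
(1,1): OLD=307185/2048 → NEW=255, ERR=-215055/2048
(1,2): OLD=5057989/65536 → NEW=0, ERR=5057989/65536
(1,3): OLD=41649569/262144 → NEW=255, ERR=-25197151/262144
(1,4): OLD=1408202883/16777216 → NEW=0, ERR=1408202883/16777216
(1,5): OLD=22174966771/134217728 → NEW=255, ERR=-12050553869/134217728
(1,6): OLD=127215813341/2147483648 → NEW=0, ERR=127215813341/2147483648
(2,0): OLD=4369131/32768 → NEW=255, ERR=-3986709/32768
(2,1): OLD=60432329/1048576 → NEW=0, ERR=60432329/1048576
(2,2): OLD=2378125723/16777216 → NEW=255, ERR=-1900064357/16777216
(2,3): OLD=6707689859/134217728 → NEW=0, ERR=6707689859/134217728
(2,4): OLD=147373754995/1073741824 → NEW=255, ERR=-126430410125/1073741824
(2,5): OLD=1469959624785/34359738368 → NEW=0, ERR=1469959624785/34359738368
(2,6): OLD=86651273200199/549755813888 → NEW=255, ERR=-53536459341241/549755813888
(3,0): OLD=2093560379/16777216 → NEW=0, ERR=2093560379/16777216
(3,1): OLD=26409372831/134217728 → NEW=255, ERR=-7816147809/134217728
(3,2): OLD=115001382093/1073741824 → NEW=0, ERR=115001382093/1073741824
(3,3): OLD=761580770571/4294967296 → NEW=255, ERR=-333635889909/4294967296
(3,4): OLD=50777455734331/549755813888 → NEW=0, ERR=50777455734331/549755813888
(3,5): OLD=831934094345441/4398046511104 → NEW=255, ERR=-289567765986079/4398046511104
(3,6): OLD=6152821258003903/70368744177664 → NEW=0, ERR=6152821258003903/70368744177664
(4,0): OLD=464020897557/2147483648 → NEW=255, ERR=-83587432683/2147483648
(4,1): OLD=6035412288913/34359738368 → NEW=255, ERR=-2726320994927/34359738368
(4,2): OLD=89363337101087/549755813888 → NEW=255, ERR=-50824395440353/549755813888
(4,3): OLD=660984552226053/4398046511104 → NEW=255, ERR=-460517308105467/4398046511104
(4,4): OLD=5589149124849535/35184372088832 → NEW=255, ERR=-3382865757802625/35184372088832
(4,5): OLD=162723918985768447/1125899906842624 → NEW=255, ERR=-124380557259100673/1125899906842624
(4,6): OLD=2808038581950410409/18014398509481984 → NEW=255, ERR=-1785633037967495511/18014398509481984
Output grid:
  Row 0: .......  (7 black, running=7)
  Row 1: .#.#.#.  (4 black, running=11)
  Row 2: #.#.#.#  (3 black, running=14)
  Row 3: .#.#.#.  (4 black, running=18)
  Row 4: #######  (0 black, running=18)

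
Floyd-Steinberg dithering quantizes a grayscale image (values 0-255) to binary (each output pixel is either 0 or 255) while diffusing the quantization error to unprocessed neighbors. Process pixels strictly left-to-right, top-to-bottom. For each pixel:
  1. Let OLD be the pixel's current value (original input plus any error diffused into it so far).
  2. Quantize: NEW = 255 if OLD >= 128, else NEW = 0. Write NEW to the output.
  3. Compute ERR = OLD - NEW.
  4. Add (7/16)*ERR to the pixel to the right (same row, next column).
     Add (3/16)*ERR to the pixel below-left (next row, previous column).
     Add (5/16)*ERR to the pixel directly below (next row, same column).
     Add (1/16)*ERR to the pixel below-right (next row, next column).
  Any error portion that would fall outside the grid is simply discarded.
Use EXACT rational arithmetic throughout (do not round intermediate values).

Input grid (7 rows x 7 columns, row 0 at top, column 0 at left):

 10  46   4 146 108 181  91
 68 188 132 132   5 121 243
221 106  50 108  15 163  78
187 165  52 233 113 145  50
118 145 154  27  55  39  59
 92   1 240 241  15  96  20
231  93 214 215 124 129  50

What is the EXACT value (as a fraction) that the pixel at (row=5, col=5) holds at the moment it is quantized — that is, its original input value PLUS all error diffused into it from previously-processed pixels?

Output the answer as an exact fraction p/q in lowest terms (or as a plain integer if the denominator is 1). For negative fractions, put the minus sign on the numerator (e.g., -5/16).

(0,0): OLD=10 → NEW=0, ERR=10
(0,1): OLD=403/8 → NEW=0, ERR=403/8
(0,2): OLD=3333/128 → NEW=0, ERR=3333/128
(0,3): OLD=322339/2048 → NEW=255, ERR=-199901/2048
(0,4): OLD=2139637/32768 → NEW=0, ERR=2139637/32768
(0,5): OLD=109873587/524288 → NEW=255, ERR=-23819853/524288
(0,6): OLD=596624357/8388608 → NEW=0, ERR=596624357/8388608
(1,0): OLD=10313/128 → NEW=0, ERR=10313/128
(1,1): OLD=250367/1024 → NEW=255, ERR=-10753/1024
(1,2): OLD=3944939/32768 → NEW=0, ERR=3944939/32768
(1,3): OLD=22025167/131072 → NEW=255, ERR=-11398193/131072
(1,4): OLD=-228669619/8388608 → NEW=0, ERR=-228669619/8388608
(1,5): OLD=7535844829/67108864 → NEW=0, ERR=7535844829/67108864
(1,6): OLD=334486210131/1073741824 → NEW=255, ERR=60682045011/1073741824
(2,0): OLD=4001125/16384 → NEW=255, ERR=-176795/16384
(2,1): OLD=65853863/524288 → NEW=0, ERR=65853863/524288
(2,2): OLD=1053718709/8388608 → NEW=0, ERR=1053718709/8388608
(2,3): OLD=9274009677/67108864 → NEW=255, ERR=-7838750643/67108864
(2,4): OLD=-15570126115/536870912 → NEW=0, ERR=-15570126115/536870912
(2,5): OLD=3337980921503/17179869184 → NEW=255, ERR=-1042885720417/17179869184
(2,6): OLD=20924016575817/274877906944 → NEW=0, ERR=20924016575817/274877906944
(3,0): OLD=1737944085/8388608 → NEW=255, ERR=-401150955/8388608
(3,1): OLD=13838407281/67108864 → NEW=255, ERR=-3274353039/67108864
(3,2): OLD=29987947235/536870912 → NEW=0, ERR=29987947235/536870912
(3,3): OLD=479636995973/2147483648 → NEW=255, ERR=-67971334267/2147483648
(3,4): OLD=19628211261461/274877906944 → NEW=0, ERR=19628211261461/274877906944
(3,5): OLD=373241755231759/2199023255552 → NEW=255, ERR=-187509174934001/2199023255552
(3,6): OLD=1150125670722897/35184372088832 → NEW=0, ERR=1150125670722897/35184372088832
(4,0): OLD=100832437915/1073741824 → NEW=0, ERR=100832437915/1073741824
(4,1): OLD=3063540215135/17179869184 → NEW=255, ERR=-1317326426785/17179869184
(4,2): OLD=35438437839089/274877906944 → NEW=255, ERR=-34655428431631/274877906944
(4,3): OLD=-46551967191893/2199023255552 → NEW=0, ERR=-46551967191893/2199023255552
(4,4): OLD=881137486954769/17592186044416 → NEW=0, ERR=881137486954769/17592186044416
(4,5): OLD=25253027059713553/562949953421312 → NEW=0, ERR=25253027059713553/562949953421312
(4,6): OLD=752203650322440903/9007199254740992 → NEW=0, ERR=752203650322440903/9007199254740992
(5,0): OLD=29403383191693/274877906944 → NEW=0, ERR=29403383191693/274877906944
(5,1): OLD=13341216760751/2199023255552 → NEW=0, ERR=13341216760751/2199023255552
(5,2): OLD=3421573498587769/17592186044416 → NEW=255, ERR=-1064433942738311/17592186044416
(5,3): OLD=29473909070832061/140737488355328 → NEW=255, ERR=-6414150459776579/140737488355328
(5,4): OLD=160335551438149759/9007199254740992 → NEW=0, ERR=160335551438149759/9007199254740992
(5,5): OLD=9842701212207230351/72057594037927936 → NEW=255, ERR=-8531985267464393329/72057594037927936
Target (5,5): original=96, with diffused error = 9842701212207230351/72057594037927936

Answer: 9842701212207230351/72057594037927936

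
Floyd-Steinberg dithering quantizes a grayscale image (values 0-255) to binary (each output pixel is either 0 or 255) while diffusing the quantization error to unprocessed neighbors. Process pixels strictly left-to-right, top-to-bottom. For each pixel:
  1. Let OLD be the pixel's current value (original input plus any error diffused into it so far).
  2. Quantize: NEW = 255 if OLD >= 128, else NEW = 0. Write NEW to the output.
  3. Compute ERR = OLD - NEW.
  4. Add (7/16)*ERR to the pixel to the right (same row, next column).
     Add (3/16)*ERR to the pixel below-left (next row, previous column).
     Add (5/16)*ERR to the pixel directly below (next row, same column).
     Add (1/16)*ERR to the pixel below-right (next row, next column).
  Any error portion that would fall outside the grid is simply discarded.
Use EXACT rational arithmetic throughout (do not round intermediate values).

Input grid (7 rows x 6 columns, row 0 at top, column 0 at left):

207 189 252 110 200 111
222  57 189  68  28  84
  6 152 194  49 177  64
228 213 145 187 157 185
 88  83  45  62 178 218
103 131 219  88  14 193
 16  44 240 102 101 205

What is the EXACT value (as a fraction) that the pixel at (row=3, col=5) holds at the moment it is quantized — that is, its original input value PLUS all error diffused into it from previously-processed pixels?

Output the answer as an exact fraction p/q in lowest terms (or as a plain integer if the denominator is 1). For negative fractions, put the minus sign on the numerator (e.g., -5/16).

(0,0): OLD=207 → NEW=255, ERR=-48
(0,1): OLD=168 → NEW=255, ERR=-87
(0,2): OLD=3423/16 → NEW=255, ERR=-657/16
(0,3): OLD=23561/256 → NEW=0, ERR=23561/256
(0,4): OLD=984127/4096 → NEW=255, ERR=-60353/4096
(0,5): OLD=6852025/65536 → NEW=0, ERR=6852025/65536
(1,0): OLD=3051/16 → NEW=255, ERR=-1029/16
(1,1): OLD=-1155/128 → NEW=0, ERR=-1155/128
(1,2): OLD=753825/4096 → NEW=255, ERR=-290655/4096
(1,3): OLD=989373/16384 → NEW=0, ERR=989373/16384
(1,4): OLD=78822023/1048576 → NEW=0, ERR=78822023/1048576
(1,5): OLD=2493751937/16777216 → NEW=255, ERR=-1784438143/16777216
(2,0): OLD=-32337/2048 → NEW=0, ERR=-32337/2048
(2,1): OLD=8188565/65536 → NEW=0, ERR=8188565/65536
(2,2): OLD=248772415/1048576 → NEW=255, ERR=-18614465/1048576
(2,3): OLD=585220039/8388608 → NEW=0, ERR=585220039/8388608
(2,4): OLD=57671721621/268435456 → NEW=255, ERR=-10779319659/268435456
(2,5): OLD=76846055779/4294967296 → NEW=0, ERR=76846055779/4294967296
(3,0): OLD=258467103/1048576 → NEW=255, ERR=-8919777/1048576
(3,1): OLD=2046896915/8388608 → NEW=255, ERR=-92198125/8388608
(3,2): OLD=10437700761/67108864 → NEW=255, ERR=-6675059559/67108864
(3,3): OLD=672789160923/4294967296 → NEW=255, ERR=-422427499557/4294967296
(3,4): OLD=3749895302619/34359738368 → NEW=0, ERR=3749895302619/34359738368
(3,5): OLD=129648182002421/549755813888 → NEW=255, ERR=-10539550539019/549755813888
Target (3,5): original=185, with diffused error = 129648182002421/549755813888

Answer: 129648182002421/549755813888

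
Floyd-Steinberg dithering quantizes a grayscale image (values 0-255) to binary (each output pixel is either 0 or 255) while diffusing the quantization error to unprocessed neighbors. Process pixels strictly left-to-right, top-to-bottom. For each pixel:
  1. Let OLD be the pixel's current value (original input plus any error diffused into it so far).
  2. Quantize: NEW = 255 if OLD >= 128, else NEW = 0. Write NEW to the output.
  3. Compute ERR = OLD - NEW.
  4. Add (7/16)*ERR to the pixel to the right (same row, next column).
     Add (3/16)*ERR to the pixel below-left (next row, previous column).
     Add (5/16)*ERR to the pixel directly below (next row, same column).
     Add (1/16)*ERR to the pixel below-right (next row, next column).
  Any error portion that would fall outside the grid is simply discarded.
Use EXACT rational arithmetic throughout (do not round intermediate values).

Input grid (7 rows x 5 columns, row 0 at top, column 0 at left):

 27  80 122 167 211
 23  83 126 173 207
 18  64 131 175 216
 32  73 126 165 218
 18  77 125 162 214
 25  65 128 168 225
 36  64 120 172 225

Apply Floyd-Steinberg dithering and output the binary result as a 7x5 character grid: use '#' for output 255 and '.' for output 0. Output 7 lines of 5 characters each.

Answer: ..#.#
..###
..#.#
..###
.#..#
..###
...##

Derivation:
(0,0): OLD=27 → NEW=0, ERR=27
(0,1): OLD=1469/16 → NEW=0, ERR=1469/16
(0,2): OLD=41515/256 → NEW=255, ERR=-23765/256
(0,3): OLD=517677/4096 → NEW=0, ERR=517677/4096
(0,4): OLD=17451835/65536 → NEW=255, ERR=740155/65536
(1,0): OLD=12455/256 → NEW=0, ERR=12455/256
(1,1): OLD=240145/2048 → NEW=0, ERR=240145/2048
(1,2): OLD=11647461/65536 → NEW=255, ERR=-5064219/65536
(1,3): OLD=45876225/262144 → NEW=255, ERR=-20970495/262144
(1,4): OLD=769361891/4194304 → NEW=255, ERR=-300185629/4194304
(2,0): OLD=1808459/32768 → NEW=0, ERR=1808459/32768
(2,1): OLD=118846313/1048576 → NEW=0, ERR=118846313/1048576
(2,2): OLD=2495910267/16777216 → NEW=255, ERR=-1782279813/16777216
(2,3): OLD=22891020097/268435456 → NEW=0, ERR=22891020097/268435456
(2,4): OLD=970416888455/4294967296 → NEW=255, ERR=-124799772025/4294967296
(3,0): OLD=1182763291/16777216 → NEW=0, ERR=1182763291/16777216
(3,1): OLD=16480963967/134217728 → NEW=0, ERR=16480963967/134217728
(3,2): OLD=728414706213/4294967296 → NEW=255, ERR=-366801954267/4294967296
(3,3): OLD=1221464830141/8589934592 → NEW=255, ERR=-968968490819/8589934592
(3,4): OLD=22663427344017/137438953472 → NEW=255, ERR=-12383505791343/137438953472
(4,0): OLD=135408129205/2147483648 → NEW=0, ERR=135408129205/2147483648
(4,1): OLD=9026449291957/68719476736 → NEW=255, ERR=-8497017275723/68719476736
(4,2): OLD=33798685972027/1099511627776 → NEW=0, ERR=33798685972027/1099511627776
(4,3): OLD=2075279667590837/17592186044416 → NEW=0, ERR=2075279667590837/17592186044416
(4,4): OLD=64852711513559411/281474976710656 → NEW=255, ERR=-6923407547657869/281474976710656
(5,0): OLD=23662039540031/1099511627776 → NEW=0, ERR=23662039540031/1099511627776
(5,1): OLD=400045003839229/8796093022208 → NEW=0, ERR=400045003839229/8796093022208
(5,2): OLD=48383924530662757/281474976710656 → NEW=255, ERR=-23392194530554523/281474976710656
(5,3): OLD=186690997514373483/1125899906842624 → NEW=255, ERR=-100413478730495637/1125899906842624
(5,4): OLD=3344695061292633129/18014398509481984 → NEW=255, ERR=-1248976558625272791/18014398509481984
(6,0): OLD=7213166173910735/140737488355328 → NEW=0, ERR=7213166173910735/140737488355328
(6,1): OLD=389102801731323041/4503599627370496 → NEW=0, ERR=389102801731323041/4503599627370496
(6,2): OLD=8499116631425989371/72057594037927936 → NEW=0, ERR=8499116631425989371/72057594037927936
(6,3): OLD=204687881515275770249/1152921504606846976 → NEW=255, ERR=-89307102159470208631/1152921504606846976
(6,4): OLD=3022871800488242827775/18446744073709551616 → NEW=255, ERR=-1681047938307692834305/18446744073709551616
Row 0: ..#.#
Row 1: ..###
Row 2: ..#.#
Row 3: ..###
Row 4: .#..#
Row 5: ..###
Row 6: ...##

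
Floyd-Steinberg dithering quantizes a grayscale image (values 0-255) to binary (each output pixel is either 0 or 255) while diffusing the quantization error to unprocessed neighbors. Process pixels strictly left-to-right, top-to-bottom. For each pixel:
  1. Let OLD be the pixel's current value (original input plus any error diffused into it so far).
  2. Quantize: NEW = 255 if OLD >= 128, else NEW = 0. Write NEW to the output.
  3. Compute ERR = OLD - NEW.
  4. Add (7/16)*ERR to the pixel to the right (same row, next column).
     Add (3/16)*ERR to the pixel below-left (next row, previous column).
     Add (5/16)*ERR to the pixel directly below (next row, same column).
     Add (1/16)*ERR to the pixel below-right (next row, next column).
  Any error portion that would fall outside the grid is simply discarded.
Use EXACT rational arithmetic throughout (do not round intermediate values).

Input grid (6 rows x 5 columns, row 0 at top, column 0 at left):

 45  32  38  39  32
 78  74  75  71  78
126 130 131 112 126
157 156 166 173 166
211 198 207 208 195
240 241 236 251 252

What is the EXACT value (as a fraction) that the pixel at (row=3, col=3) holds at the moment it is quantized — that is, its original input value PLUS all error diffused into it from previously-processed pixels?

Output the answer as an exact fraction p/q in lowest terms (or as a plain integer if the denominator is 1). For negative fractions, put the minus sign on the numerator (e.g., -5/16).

Answer: 1114243740987/8589934592

Derivation:
(0,0): OLD=45 → NEW=0, ERR=45
(0,1): OLD=827/16 → NEW=0, ERR=827/16
(0,2): OLD=15517/256 → NEW=0, ERR=15517/256
(0,3): OLD=268363/4096 → NEW=0, ERR=268363/4096
(0,4): OLD=3975693/65536 → NEW=0, ERR=3975693/65536
(1,0): OLD=26049/256 → NEW=0, ERR=26049/256
(1,1): OLD=304839/2048 → NEW=255, ERR=-217401/2048
(1,2): OLD=4129747/65536 → NEW=0, ERR=4129747/65536
(1,3): OLD=35181399/262144 → NEW=255, ERR=-31665321/262144
(1,4): OLD=202187557/4194304 → NEW=0, ERR=202187557/4194304
(2,0): OLD=4518525/32768 → NEW=255, ERR=-3837315/32768
(2,1): OLD=66866095/1048576 → NEW=0, ERR=66866095/1048576
(2,2): OLD=2504964557/16777216 → NEW=255, ERR=-1773225523/16777216
(2,3): OLD=11002755607/268435456 → NEW=0, ERR=11002755607/268435456
(2,4): OLD=650459898081/4294967296 → NEW=255, ERR=-444756762399/4294967296
(3,0): OLD=2220650797/16777216 → NEW=255, ERR=-2057539283/16777216
(3,1): OLD=12769030953/134217728 → NEW=0, ERR=12769030953/134217728
(3,2): OLD=799998949779/4294967296 → NEW=255, ERR=-295217710701/4294967296
(3,3): OLD=1114243740987/8589934592 → NEW=255, ERR=-1076189579973/8589934592
Target (3,3): original=173, with diffused error = 1114243740987/8589934592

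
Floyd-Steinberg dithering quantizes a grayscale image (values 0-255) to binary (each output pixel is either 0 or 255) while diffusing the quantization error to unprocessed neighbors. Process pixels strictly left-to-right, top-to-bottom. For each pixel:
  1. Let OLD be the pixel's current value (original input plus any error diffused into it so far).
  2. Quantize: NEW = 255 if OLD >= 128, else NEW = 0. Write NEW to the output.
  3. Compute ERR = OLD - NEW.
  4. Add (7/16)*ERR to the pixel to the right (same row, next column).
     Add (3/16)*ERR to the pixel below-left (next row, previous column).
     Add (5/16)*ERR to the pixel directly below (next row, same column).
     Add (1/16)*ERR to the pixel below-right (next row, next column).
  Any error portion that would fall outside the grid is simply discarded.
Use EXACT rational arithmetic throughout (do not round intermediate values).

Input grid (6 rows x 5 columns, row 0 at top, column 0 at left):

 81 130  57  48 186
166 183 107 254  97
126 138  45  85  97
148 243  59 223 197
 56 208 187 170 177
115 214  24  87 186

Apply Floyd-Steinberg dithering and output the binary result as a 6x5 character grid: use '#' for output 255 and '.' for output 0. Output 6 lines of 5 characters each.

Answer: .#..#
##.#.
.#..#
##.##
.##.#
.#..#

Derivation:
(0,0): OLD=81 → NEW=0, ERR=81
(0,1): OLD=2647/16 → NEW=255, ERR=-1433/16
(0,2): OLD=4561/256 → NEW=0, ERR=4561/256
(0,3): OLD=228535/4096 → NEW=0, ERR=228535/4096
(0,4): OLD=13789441/65536 → NEW=255, ERR=-2922239/65536
(1,0): OLD=44677/256 → NEW=255, ERR=-20603/256
(1,1): OLD=262563/2048 → NEW=255, ERR=-259677/2048
(1,2): OLD=4060511/65536 → NEW=0, ERR=4060511/65536
(1,3): OLD=76361395/262144 → NEW=255, ERR=9514675/262144
(1,4): OLD=429631673/4194304 → NEW=0, ERR=429631673/4194304
(2,0): OLD=2525617/32768 → NEW=0, ERR=2525617/32768
(2,1): OLD=145420971/1048576 → NEW=255, ERR=-121965909/1048576
(2,2): OLD=207275713/16777216 → NEW=0, ERR=207275713/16777216
(2,3): OLD=33507710643/268435456 → NEW=0, ERR=33507710643/268435456
(2,4): OLD=798390964773/4294967296 → NEW=255, ERR=-296825695707/4294967296
(3,0): OLD=2521228961/16777216 → NEW=255, ERR=-1756961119/16777216
(3,1): OLD=22544379149/134217728 → NEW=255, ERR=-11681141491/134217728
(3,2): OLD=175749005855/4294967296 → NEW=0, ERR=175749005855/4294967296
(3,3): OLD=2299736087495/8589934592 → NEW=255, ERR=109302766535/8589934592
(3,4): OLD=25944582983235/137438953472 → NEW=255, ERR=-9102350152125/137438953472
(4,0): OLD=14937215055/2147483648 → NEW=0, ERR=14937215055/2147483648
(4,1): OLD=12711254504399/68719476736 → NEW=255, ERR=-4812212063281/68719476736
(4,2): OLD=182625632372993/1099511627776 → NEW=255, ERR=-97749832709887/1099511627776
(4,3): OLD=2202911911011791/17592186044416 → NEW=0, ERR=2202911911011791/17592186044416
(4,4): OLD=59639802223372329/281474976710656 → NEW=255, ERR=-12136316837844951/281474976710656
(5,0): OLD=114397155413197/1099511627776 → NEW=0, ERR=114397155413197/1099511627776
(5,1): OLD=1947464646156711/8796093022208 → NEW=255, ERR=-295539074506329/8796093022208
(5,2): OLD=174675226011615/281474976710656 → NEW=0, ERR=174675226011615/281474976710656
(5,3): OLD=126958984839247953/1125899906842624 → NEW=0, ERR=126958984839247953/1125899906842624
(5,4): OLD=4137651042186240299/18014398509481984 → NEW=255, ERR=-456020577731665621/18014398509481984
Row 0: .#..#
Row 1: ##.#.
Row 2: .#..#
Row 3: ##.##
Row 4: .##.#
Row 5: .#..#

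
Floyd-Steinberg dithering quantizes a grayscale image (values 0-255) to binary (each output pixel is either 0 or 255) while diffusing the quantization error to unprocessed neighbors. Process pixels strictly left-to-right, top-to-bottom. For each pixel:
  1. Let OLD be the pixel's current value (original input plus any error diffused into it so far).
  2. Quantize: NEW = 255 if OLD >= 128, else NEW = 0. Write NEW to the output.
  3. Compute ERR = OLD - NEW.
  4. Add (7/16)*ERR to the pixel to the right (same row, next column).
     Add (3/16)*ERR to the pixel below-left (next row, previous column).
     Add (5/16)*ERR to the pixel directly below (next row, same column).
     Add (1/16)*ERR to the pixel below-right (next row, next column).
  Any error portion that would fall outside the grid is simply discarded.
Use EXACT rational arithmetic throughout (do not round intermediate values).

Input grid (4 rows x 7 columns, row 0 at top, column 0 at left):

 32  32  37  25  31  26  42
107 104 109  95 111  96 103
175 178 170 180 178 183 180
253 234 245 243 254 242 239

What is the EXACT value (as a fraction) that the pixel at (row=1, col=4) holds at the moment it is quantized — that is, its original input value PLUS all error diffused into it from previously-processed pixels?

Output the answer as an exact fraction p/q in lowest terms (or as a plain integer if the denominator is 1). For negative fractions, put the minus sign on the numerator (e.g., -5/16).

(0,0): OLD=32 → NEW=0, ERR=32
(0,1): OLD=46 → NEW=0, ERR=46
(0,2): OLD=457/8 → NEW=0, ERR=457/8
(0,3): OLD=6399/128 → NEW=0, ERR=6399/128
(0,4): OLD=108281/2048 → NEW=0, ERR=108281/2048
(0,5): OLD=1609935/32768 → NEW=0, ERR=1609935/32768
(0,6): OLD=33289641/524288 → NEW=0, ERR=33289641/524288
(1,0): OLD=1005/8 → NEW=0, ERR=1005/8
(1,1): OLD=11907/64 → NEW=255, ERR=-4413/64
(1,2): OLD=223095/2048 → NEW=0, ERR=223095/2048
(1,3): OLD=1407095/8192 → NEW=255, ERR=-681865/8192
(1,4): OLD=54234177/524288 → NEW=0, ERR=54234177/524288
Target (1,4): original=111, with diffused error = 54234177/524288

Answer: 54234177/524288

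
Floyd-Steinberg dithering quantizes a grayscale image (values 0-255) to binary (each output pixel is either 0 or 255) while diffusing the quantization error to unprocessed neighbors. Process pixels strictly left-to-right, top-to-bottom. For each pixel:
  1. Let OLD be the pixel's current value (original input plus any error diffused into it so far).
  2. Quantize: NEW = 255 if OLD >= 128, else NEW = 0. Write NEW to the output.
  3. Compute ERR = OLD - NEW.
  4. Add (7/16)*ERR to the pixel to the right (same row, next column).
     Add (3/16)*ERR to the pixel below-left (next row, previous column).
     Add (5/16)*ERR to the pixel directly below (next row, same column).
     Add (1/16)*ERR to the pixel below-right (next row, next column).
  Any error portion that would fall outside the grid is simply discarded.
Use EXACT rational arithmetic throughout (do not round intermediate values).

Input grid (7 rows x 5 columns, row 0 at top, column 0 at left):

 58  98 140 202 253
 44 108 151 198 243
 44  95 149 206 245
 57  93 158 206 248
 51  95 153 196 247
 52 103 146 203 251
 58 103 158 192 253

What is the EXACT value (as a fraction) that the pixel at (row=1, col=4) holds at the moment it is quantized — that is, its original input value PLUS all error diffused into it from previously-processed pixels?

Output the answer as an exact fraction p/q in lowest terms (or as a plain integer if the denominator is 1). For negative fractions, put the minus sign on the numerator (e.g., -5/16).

(0,0): OLD=58 → NEW=0, ERR=58
(0,1): OLD=987/8 → NEW=0, ERR=987/8
(0,2): OLD=24829/128 → NEW=255, ERR=-7811/128
(0,3): OLD=359019/2048 → NEW=255, ERR=-163221/2048
(0,4): OLD=7147757/32768 → NEW=255, ERR=-1208083/32768
(1,0): OLD=10913/128 → NEW=0, ERR=10913/128
(1,1): OLD=180263/1024 → NEW=255, ERR=-80857/1024
(1,2): OLD=2954099/32768 → NEW=0, ERR=2954099/32768
(1,3): OLD=26451543/131072 → NEW=255, ERR=-6971817/131072
(1,4): OLD=426197413/2097152 → NEW=255, ERR=-108576347/2097152
Target (1,4): original=243, with diffused error = 426197413/2097152

Answer: 426197413/2097152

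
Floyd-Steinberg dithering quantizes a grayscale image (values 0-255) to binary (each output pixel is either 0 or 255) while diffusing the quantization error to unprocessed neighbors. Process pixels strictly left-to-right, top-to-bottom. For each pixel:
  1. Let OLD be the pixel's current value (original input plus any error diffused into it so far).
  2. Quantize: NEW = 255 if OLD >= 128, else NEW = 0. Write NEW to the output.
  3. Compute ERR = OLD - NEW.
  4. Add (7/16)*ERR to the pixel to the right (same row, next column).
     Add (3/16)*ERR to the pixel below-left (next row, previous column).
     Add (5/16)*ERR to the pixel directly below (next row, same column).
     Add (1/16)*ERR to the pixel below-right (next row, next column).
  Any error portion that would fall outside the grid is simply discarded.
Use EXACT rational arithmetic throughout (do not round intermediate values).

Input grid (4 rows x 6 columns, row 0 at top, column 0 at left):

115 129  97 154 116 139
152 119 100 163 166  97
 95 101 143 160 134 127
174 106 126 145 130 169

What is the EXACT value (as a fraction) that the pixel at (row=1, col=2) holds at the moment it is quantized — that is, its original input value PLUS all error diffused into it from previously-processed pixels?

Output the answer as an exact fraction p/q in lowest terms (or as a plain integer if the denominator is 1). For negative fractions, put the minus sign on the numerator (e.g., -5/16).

Answer: 8918445/65536

Derivation:
(0,0): OLD=115 → NEW=0, ERR=115
(0,1): OLD=2869/16 → NEW=255, ERR=-1211/16
(0,2): OLD=16355/256 → NEW=0, ERR=16355/256
(0,3): OLD=745269/4096 → NEW=255, ERR=-299211/4096
(0,4): OLD=5507699/65536 → NEW=0, ERR=5507699/65536
(0,5): OLD=184305957/1048576 → NEW=255, ERR=-83080923/1048576
(1,0): OLD=44479/256 → NEW=255, ERR=-20801/256
(1,1): OLD=161721/2048 → NEW=0, ERR=161721/2048
(1,2): OLD=8918445/65536 → NEW=255, ERR=-7793235/65536
Target (1,2): original=100, with diffused error = 8918445/65536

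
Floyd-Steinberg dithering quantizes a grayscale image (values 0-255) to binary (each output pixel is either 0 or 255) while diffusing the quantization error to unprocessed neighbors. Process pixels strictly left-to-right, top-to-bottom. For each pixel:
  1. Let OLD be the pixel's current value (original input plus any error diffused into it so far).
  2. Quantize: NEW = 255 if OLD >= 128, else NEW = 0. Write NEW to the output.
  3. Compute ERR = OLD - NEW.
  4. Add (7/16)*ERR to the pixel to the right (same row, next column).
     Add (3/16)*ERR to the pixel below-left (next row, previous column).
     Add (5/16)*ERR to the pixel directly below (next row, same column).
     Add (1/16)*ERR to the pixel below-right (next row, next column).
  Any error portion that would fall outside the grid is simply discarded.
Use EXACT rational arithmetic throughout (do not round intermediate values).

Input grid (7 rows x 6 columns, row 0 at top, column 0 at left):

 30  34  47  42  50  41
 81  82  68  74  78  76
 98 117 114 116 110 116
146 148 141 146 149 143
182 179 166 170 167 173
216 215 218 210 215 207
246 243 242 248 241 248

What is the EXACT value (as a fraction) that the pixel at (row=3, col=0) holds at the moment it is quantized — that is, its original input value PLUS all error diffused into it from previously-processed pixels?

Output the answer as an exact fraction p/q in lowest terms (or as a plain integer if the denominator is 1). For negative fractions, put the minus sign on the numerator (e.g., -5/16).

(0,0): OLD=30 → NEW=0, ERR=30
(0,1): OLD=377/8 → NEW=0, ERR=377/8
(0,2): OLD=8655/128 → NEW=0, ERR=8655/128
(0,3): OLD=146601/2048 → NEW=0, ERR=146601/2048
(0,4): OLD=2664607/32768 → NEW=0, ERR=2664607/32768
(0,5): OLD=40148057/524288 → NEW=0, ERR=40148057/524288
(1,0): OLD=12699/128 → NEW=0, ERR=12699/128
(1,1): OLD=158397/1024 → NEW=255, ERR=-102723/1024
(1,2): OLD=2018817/32768 → NEW=0, ERR=2018817/32768
(1,3): OLD=18716653/131072 → NEW=255, ERR=-14706707/131072
(1,4): OLD=613666215/8388608 → NEW=0, ERR=613666215/8388608
(1,5): OLD=18390194785/134217728 → NEW=255, ERR=-15835325855/134217728
(2,0): OLD=1805423/16384 → NEW=0, ERR=1805423/16384
(2,1): OLD=79489333/524288 → NEW=255, ERR=-54204107/524288
(2,2): OLD=509303263/8388608 → NEW=0, ERR=509303263/8388608
(2,3): OLD=8393024423/67108864 → NEW=0, ERR=8393024423/67108864
(2,4): OLD=340253194869/2147483648 → NEW=255, ERR=-207355135371/2147483648
(2,5): OLD=1424516185731/34359738368 → NEW=0, ERR=1424516185731/34359738368
(3,0): OLD=1350992127/8388608 → NEW=255, ERR=-788102913/8388608
Target (3,0): original=146, with diffused error = 1350992127/8388608

Answer: 1350992127/8388608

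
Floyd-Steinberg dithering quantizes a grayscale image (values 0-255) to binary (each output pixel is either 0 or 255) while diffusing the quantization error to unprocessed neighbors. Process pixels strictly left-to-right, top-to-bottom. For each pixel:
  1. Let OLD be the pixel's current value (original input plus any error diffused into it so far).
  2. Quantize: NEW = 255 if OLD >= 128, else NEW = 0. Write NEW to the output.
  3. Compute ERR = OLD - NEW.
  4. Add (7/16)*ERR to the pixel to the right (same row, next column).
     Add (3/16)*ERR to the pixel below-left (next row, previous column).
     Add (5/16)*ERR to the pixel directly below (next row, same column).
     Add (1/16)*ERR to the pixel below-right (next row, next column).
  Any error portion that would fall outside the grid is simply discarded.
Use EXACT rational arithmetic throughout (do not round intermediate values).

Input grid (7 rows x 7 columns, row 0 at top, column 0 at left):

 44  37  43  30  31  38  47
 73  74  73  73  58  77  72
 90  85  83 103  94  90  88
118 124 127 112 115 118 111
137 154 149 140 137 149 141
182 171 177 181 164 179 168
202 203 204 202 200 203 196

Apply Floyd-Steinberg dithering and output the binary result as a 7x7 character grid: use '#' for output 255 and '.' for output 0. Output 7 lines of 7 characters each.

Answer: .......
.#.#.#.
...#...
##.#.##
.#.#.#.
####.##
#.####.

Derivation:
(0,0): OLD=44 → NEW=0, ERR=44
(0,1): OLD=225/4 → NEW=0, ERR=225/4
(0,2): OLD=4327/64 → NEW=0, ERR=4327/64
(0,3): OLD=61009/1024 → NEW=0, ERR=61009/1024
(0,4): OLD=934967/16384 → NEW=0, ERR=934967/16384
(0,5): OLD=16506241/262144 → NEW=0, ERR=16506241/262144
(0,6): OLD=312675975/4194304 → NEW=0, ERR=312675975/4194304
(1,0): OLD=6227/64 → NEW=0, ERR=6227/64
(1,1): OLD=76581/512 → NEW=255, ERR=-53979/512
(1,2): OLD=1027113/16384 → NEW=0, ERR=1027113/16384
(1,3): OLD=8779909/65536 → NEW=255, ERR=-7931771/65536
(1,4): OLD=161114431/4194304 → NEW=0, ERR=161114431/4194304
(1,5): OLD=4396531151/33554432 → NEW=255, ERR=-4159849009/33554432
(1,6): OLD=24155600449/536870912 → NEW=0, ERR=24155600449/536870912
(2,0): OLD=824423/8192 → NEW=0, ERR=824423/8192
(2,1): OLD=29862973/262144 → NEW=0, ERR=29862973/262144
(2,2): OLD=516518583/4194304 → NEW=0, ERR=516518583/4194304
(2,3): OLD=4367980287/33554432 → NEW=255, ERR=-4188399873/33554432
(2,4): OLD=5525515039/268435456 → NEW=0, ERR=5525515039/268435456
(2,5): OLD=610752851621/8589934592 → NEW=0, ERR=610752851621/8589934592
(2,6): OLD=17237424556499/137438953472 → NEW=0, ERR=17237424556499/137438953472
(3,0): OLD=716424471/4194304 → NEW=255, ERR=-353123049/4194304
(3,1): OLD=5105167979/33554432 → NEW=255, ERR=-3451212181/33554432
(3,2): OLD=27971062401/268435456 → NEW=0, ERR=27971062401/268435456
(3,3): OLD=139732878367/1073741824 → NEW=255, ERR=-134071286753/1073741824
(3,4): OLD=9941598184727/137438953472 → NEW=0, ERR=9941598184727/137438953472
(3,5): OLD=216238748473685/1099511627776 → NEW=255, ERR=-64136716609195/1099511627776
(3,6): OLD=2271448981933259/17592186044416 → NEW=255, ERR=-2214558459392821/17592186044416
(4,0): OLD=49072756441/536870912 → NEW=0, ERR=49072756441/536870912
(4,1): OLD=1512888871909/8589934592 → NEW=255, ERR=-677544449051/8589934592
(4,2): OLD=16109741707723/137438953472 → NEW=0, ERR=16109741707723/137438953472
(4,3): OLD=189485901356457/1099511627776 → NEW=255, ERR=-90889563726423/1099511627776
(4,4): OLD=920933660963227/8796093022208 → NEW=0, ERR=920933660963227/8796093022208
(4,5): OLD=44330754644103915/281474976710656 → NEW=255, ERR=-27445364417113365/281474976710656
(4,6): OLD=249306320336066781/4503599627370496 → NEW=0, ERR=249306320336066781/4503599627370496
(5,0): OLD=26907076700031/137438953472 → NEW=255, ERR=-8139856435329/137438953472
(5,1): OLD=162871138250037/1099511627776 → NEW=255, ERR=-117504326832843/1099511627776
(5,2): OLD=1288140964841427/8796093022208 → NEW=255, ERR=-954862755821613/8796093022208
(5,3): OLD=9473844002345055/70368744177664 → NEW=255, ERR=-8470185762959265/70368744177664
(5,4): OLD=543170701714713861/4503599627370496 → NEW=0, ERR=543170701714713861/4503599627370496
(5,5): OLD=7862156043422200469/36028797018963968 → NEW=255, ERR=-1325187196413611371/36028797018963968
(5,6): OLD=94028342180132026907/576460752303423488 → NEW=255, ERR=-52969149657240962533/576460752303423488
(6,0): OLD=2875514343060343/17592186044416 → NEW=255, ERR=-1610493098265737/17592186044416
(6,1): OLD=29694544279123779/281474976710656 → NEW=0, ERR=29694544279123779/281474976710656
(6,2): OLD=842094756181270569/4503599627370496 → NEW=255, ERR=-306323148798205911/4503599627370496
(6,3): OLD=5420767442045256311/36028797018963968 → NEW=255, ERR=-3766575797790555529/36028797018963968
(6,4): OLD=12792581405607923193/72057594037927936 → NEW=255, ERR=-5582105074063700487/72057594037927936
(6,5): OLD=1364350064468623838681/9223372036854775808 → NEW=255, ERR=-987609804929343992359/9223372036854775808
(6,6): OLD=17434446178210007473759/147573952589676412928 → NEW=0, ERR=17434446178210007473759/147573952589676412928
Row 0: .......
Row 1: .#.#.#.
Row 2: ...#...
Row 3: ##.#.##
Row 4: .#.#.#.
Row 5: ####.##
Row 6: #.####.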